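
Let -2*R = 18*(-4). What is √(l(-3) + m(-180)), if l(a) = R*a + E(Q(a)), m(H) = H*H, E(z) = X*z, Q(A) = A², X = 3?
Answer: 9*√399 ≈ 179.77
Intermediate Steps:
E(z) = 3*z
m(H) = H²
R = 36 (R = -9*(-4) = -½*(-72) = 36)
l(a) = 3*a² + 36*a (l(a) = 36*a + 3*a² = 3*a² + 36*a)
√(l(-3) + m(-180)) = √(3*(-3)*(12 - 3) + (-180)²) = √(3*(-3)*9 + 32400) = √(-81 + 32400) = √32319 = 9*√399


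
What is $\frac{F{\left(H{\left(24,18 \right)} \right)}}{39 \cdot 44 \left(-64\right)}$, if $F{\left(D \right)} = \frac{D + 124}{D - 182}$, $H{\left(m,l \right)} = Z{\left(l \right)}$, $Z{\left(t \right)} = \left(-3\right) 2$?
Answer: $\frac{59}{10323456} \approx 5.7151 \cdot 10^{-6}$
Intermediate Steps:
$Z{\left(t \right)} = -6$
$H{\left(m,l \right)} = -6$
$F{\left(D \right)} = \frac{124 + D}{-182 + D}$
$\frac{F{\left(H{\left(24,18 \right)} \right)}}{39 \cdot 44 \left(-64\right)} = \frac{\frac{1}{-182 - 6} \left(124 - 6\right)}{39 \cdot 44 \left(-64\right)} = \frac{\frac{1}{-188} \cdot 118}{1716 \left(-64\right)} = \frac{\left(- \frac{1}{188}\right) 118}{-109824} = \left(- \frac{59}{94}\right) \left(- \frac{1}{109824}\right) = \frac{59}{10323456}$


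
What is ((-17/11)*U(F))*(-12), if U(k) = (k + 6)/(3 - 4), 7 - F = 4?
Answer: -1836/11 ≈ -166.91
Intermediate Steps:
F = 3 (F = 7 - 1*4 = 7 - 4 = 3)
U(k) = -6 - k (U(k) = (6 + k)/(-1) = (6 + k)*(-1) = -6 - k)
((-17/11)*U(F))*(-12) = ((-17/11)*(-6 - 1*3))*(-12) = ((-17*1/11)*(-6 - 3))*(-12) = -17/11*(-9)*(-12) = (153/11)*(-12) = -1836/11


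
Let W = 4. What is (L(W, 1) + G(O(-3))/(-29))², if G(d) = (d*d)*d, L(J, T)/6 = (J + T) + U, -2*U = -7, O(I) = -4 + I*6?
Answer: 147064129/841 ≈ 1.7487e+5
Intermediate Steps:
O(I) = -4 + 6*I
U = 7/2 (U = -½*(-7) = 7/2 ≈ 3.5000)
L(J, T) = 21 + 6*J + 6*T (L(J, T) = 6*((J + T) + 7/2) = 6*(7/2 + J + T) = 21 + 6*J + 6*T)
G(d) = d³ (G(d) = d²*d = d³)
(L(W, 1) + G(O(-3))/(-29))² = ((21 + 6*4 + 6*1) + (-4 + 6*(-3))³/(-29))² = ((21 + 24 + 6) + (-4 - 18)³*(-1/29))² = (51 + (-22)³*(-1/29))² = (51 - 10648*(-1/29))² = (51 + 10648/29)² = (12127/29)² = 147064129/841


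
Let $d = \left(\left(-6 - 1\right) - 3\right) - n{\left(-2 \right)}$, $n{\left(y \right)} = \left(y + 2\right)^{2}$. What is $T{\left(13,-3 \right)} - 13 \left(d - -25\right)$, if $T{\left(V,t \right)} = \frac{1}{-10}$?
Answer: $- \frac{1951}{10} \approx -195.1$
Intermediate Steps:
$n{\left(y \right)} = \left(2 + y\right)^{2}$
$T{\left(V,t \right)} = - \frac{1}{10}$
$d = -10$ ($d = \left(\left(-6 - 1\right) - 3\right) - \left(2 - 2\right)^{2} = \left(-7 - 3\right) - 0^{2} = -10 - 0 = -10 + 0 = -10$)
$T{\left(13,-3 \right)} - 13 \left(d - -25\right) = - \frac{1}{10} - 13 \left(-10 - -25\right) = - \frac{1}{10} - 13 \left(-10 + 25\right) = - \frac{1}{10} - 195 = - \frac{1951}{10}$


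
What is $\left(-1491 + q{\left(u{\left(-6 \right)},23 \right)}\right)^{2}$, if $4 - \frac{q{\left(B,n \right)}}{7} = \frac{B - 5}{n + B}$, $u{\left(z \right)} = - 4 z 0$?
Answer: $\frac{1129900996}{529} \approx 2.1359 \cdot 10^{6}$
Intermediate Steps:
$u{\left(z \right)} = 0$
$q{\left(B,n \right)} = 28 - \frac{7 \left(-5 + B\right)}{B + n}$ ($q{\left(B,n \right)} = 28 - 7 \frac{B - 5}{n + B} = 28 - 7 \frac{-5 + B}{B + n} = 28 - \frac{7 \left(-5 + B\right)}{B + n}$)
$\left(-1491 + q{\left(u{\left(-6 \right)},23 \right)}\right)^{2} = \left(-1491 + \frac{7 \left(5 + 3 \cdot 0 + 4 \cdot 23\right)}{0 + 23}\right)^{2} = \left(-1491 + \frac{7 \left(5 + 0 + 92\right)}{23}\right)^{2} = \left(-1491 + 7 \cdot \frac{1}{23} \cdot 97\right)^{2} = \left(-1491 + \frac{679}{23}\right)^{2} = \left(- \frac{33614}{23}\right)^{2} = \frac{1129900996}{529}$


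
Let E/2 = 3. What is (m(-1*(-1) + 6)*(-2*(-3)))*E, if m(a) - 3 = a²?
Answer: 1872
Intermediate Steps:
E = 6 (E = 2*3 = 6)
m(a) = 3 + a²
(m(-1*(-1) + 6)*(-2*(-3)))*E = ((3 + (-1*(-1) + 6)²)*(-2*(-3)))*6 = ((3 + (1 + 6)²)*6)*6 = ((3 + 7²)*6)*6 = ((3 + 49)*6)*6 = (52*6)*6 = 312*6 = 1872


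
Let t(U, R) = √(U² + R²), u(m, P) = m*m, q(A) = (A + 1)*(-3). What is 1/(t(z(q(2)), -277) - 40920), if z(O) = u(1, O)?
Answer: -4092/167436967 - √76730/1674369670 ≈ -2.4604e-5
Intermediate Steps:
q(A) = -3 - 3*A (q(A) = (1 + A)*(-3) = -3 - 3*A)
u(m, P) = m²
z(O) = 1 (z(O) = 1² = 1)
t(U, R) = √(R² + U²)
1/(t(z(q(2)), -277) - 40920) = 1/(√((-277)² + 1²) - 40920) = 1/(√(76729 + 1) - 40920) = 1/(√76730 - 40920) = 1/(-40920 + √76730)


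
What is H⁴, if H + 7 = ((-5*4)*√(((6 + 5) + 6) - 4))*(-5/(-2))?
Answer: 1065807401 + 45568600*√13 ≈ 1.2301e+9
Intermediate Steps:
H = -7 - 50*√13 (H = -7 + ((-5*4)*√(((6 + 5) + 6) - 4))*(-5/(-2)) = -7 + (-20*√((11 + 6) - 4))*(-5*(-½)) = -7 - 20*√(17 - 4)*(5/2) = -7 - 20*√13*(5/2) = -7 - 50*√13 ≈ -187.28)
H⁴ = (-7 - 50*√13)⁴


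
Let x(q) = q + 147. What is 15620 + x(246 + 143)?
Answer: 16156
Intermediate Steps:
x(q) = 147 + q
15620 + x(246 + 143) = 15620 + (147 + (246 + 143)) = 15620 + (147 + 389) = 15620 + 536 = 16156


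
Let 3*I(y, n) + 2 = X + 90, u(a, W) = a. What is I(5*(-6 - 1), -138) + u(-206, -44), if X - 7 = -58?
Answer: -581/3 ≈ -193.67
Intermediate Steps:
X = -51 (X = 7 - 58 = -51)
I(y, n) = 37/3 (I(y, n) = -2/3 + (-51 + 90)/3 = -2/3 + (1/3)*39 = -2/3 + 13 = 37/3)
I(5*(-6 - 1), -138) + u(-206, -44) = 37/3 - 206 = -581/3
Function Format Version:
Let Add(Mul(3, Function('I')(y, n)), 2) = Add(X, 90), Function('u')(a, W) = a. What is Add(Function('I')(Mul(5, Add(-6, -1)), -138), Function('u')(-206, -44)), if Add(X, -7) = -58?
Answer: Rational(-581, 3) ≈ -193.67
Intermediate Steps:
X = -51 (X = Add(7, -58) = -51)
Function('I')(y, n) = Rational(37, 3) (Function('I')(y, n) = Add(Rational(-2, 3), Mul(Rational(1, 3), Add(-51, 90))) = Add(Rational(-2, 3), Mul(Rational(1, 3), 39)) = Add(Rational(-2, 3), 13) = Rational(37, 3))
Add(Function('I')(Mul(5, Add(-6, -1)), -138), Function('u')(-206, -44)) = Add(Rational(37, 3), -206) = Rational(-581, 3)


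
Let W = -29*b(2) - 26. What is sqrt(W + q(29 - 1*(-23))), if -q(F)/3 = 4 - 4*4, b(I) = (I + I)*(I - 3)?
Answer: 3*sqrt(14) ≈ 11.225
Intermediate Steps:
b(I) = 2*I*(-3 + I) (b(I) = (2*I)*(-3 + I) = 2*I*(-3 + I))
q(F) = 36 (q(F) = -3*(4 - 4*4) = -3*(4 - 16) = -3*(-12) = 36)
W = 90 (W = -58*2*(-3 + 2) - 26 = -58*2*(-1) - 26 = -29*(-4) - 26 = 116 - 26 = 90)
sqrt(W + q(29 - 1*(-23))) = sqrt(90 + 36) = sqrt(126) = 3*sqrt(14)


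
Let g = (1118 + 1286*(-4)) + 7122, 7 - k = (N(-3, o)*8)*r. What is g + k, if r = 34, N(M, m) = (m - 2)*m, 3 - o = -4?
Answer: -6417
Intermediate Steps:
o = 7 (o = 3 - 1*(-4) = 3 + 4 = 7)
N(M, m) = m*(-2 + m) (N(M, m) = (-2 + m)*m = m*(-2 + m))
k = -9513 (k = 7 - (7*(-2 + 7))*8*34 = 7 - (7*5)*8*34 = 7 - 35*8*34 = 7 - 280*34 = 7 - 1*9520 = 7 - 9520 = -9513)
g = 3096 (g = (1118 - 5144) + 7122 = -4026 + 7122 = 3096)
g + k = 3096 - 9513 = -6417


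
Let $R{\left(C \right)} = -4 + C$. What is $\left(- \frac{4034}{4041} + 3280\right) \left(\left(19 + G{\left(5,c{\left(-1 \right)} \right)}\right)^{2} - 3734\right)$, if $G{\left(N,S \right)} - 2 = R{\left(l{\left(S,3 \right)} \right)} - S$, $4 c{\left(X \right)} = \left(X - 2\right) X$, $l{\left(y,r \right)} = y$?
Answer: $- \frac{45647786470}{4041} \approx -1.1296 \cdot 10^{7}$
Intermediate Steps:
$c{\left(X \right)} = \frac{X \left(-2 + X\right)}{4}$ ($c{\left(X \right)} = \frac{\left(X - 2\right) X}{4} = \frac{\left(-2 + X\right) X}{4} = \frac{X \left(-2 + X\right)}{4}$)
$G{\left(N,S \right)} = -2$ ($G{\left(N,S \right)} = 2 + \left(\left(-4 + S\right) - S\right) = 2 - 4 = -2$)
$\left(- \frac{4034}{4041} + 3280\right) \left(\left(19 + G{\left(5,c{\left(-1 \right)} \right)}\right)^{2} - 3734\right) = \left(- \frac{4034}{4041} + 3280\right) \left(\left(19 - 2\right)^{2} - 3734\right) = \left(\left(-4034\right) \frac{1}{4041} + 3280\right) \left(17^{2} - 3734\right) = \left(- \frac{4034}{4041} + 3280\right) \left(289 - 3734\right) = \frac{13250446}{4041} \left(-3445\right) = - \frac{45647786470}{4041}$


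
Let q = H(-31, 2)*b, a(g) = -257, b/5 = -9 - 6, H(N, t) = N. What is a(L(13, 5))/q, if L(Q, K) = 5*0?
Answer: -257/2325 ≈ -0.11054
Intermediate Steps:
L(Q, K) = 0
b = -75 (b = 5*(-9 - 6) = 5*(-15) = -75)
q = 2325 (q = -31*(-75) = 2325)
a(L(13, 5))/q = -257/2325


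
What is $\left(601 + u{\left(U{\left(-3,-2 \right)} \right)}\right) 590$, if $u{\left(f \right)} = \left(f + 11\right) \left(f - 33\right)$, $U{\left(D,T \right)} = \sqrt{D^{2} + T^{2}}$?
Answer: $148090 - 12980 \sqrt{13} \approx 1.0129 \cdot 10^{5}$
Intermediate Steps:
$u{\left(f \right)} = \left(-33 + f\right) \left(11 + f\right)$ ($u{\left(f \right)} = \left(11 + f\right) \left(-33 + f\right) = \left(-33 + f\right) \left(11 + f\right)$)
$\left(601 + u{\left(U{\left(-3,-2 \right)} \right)}\right) 590 = \left(601 - \left(363 - 13 + 22 \sqrt{\left(-3\right)^{2} + \left(-2\right)^{2}}\right)\right) 590 = \left(601 - \left(363 - 13 + 22 \sqrt{9 + 4}\right)\right) 590 = \left(601 - \left(363 - 13 + 22 \sqrt{13}\right)\right) 590 = \left(601 - \left(350 + 22 \sqrt{13}\right)\right) 590 = \left(251 - 22 \sqrt{13}\right) 590 = 148090 - 12980 \sqrt{13}$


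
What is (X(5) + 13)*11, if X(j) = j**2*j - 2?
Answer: 1496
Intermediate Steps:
X(j) = -2 + j**3 (X(j) = j**3 - 2 = -2 + j**3)
(X(5) + 13)*11 = ((-2 + 5**3) + 13)*11 = ((-2 + 125) + 13)*11 = (123 + 13)*11 = 136*11 = 1496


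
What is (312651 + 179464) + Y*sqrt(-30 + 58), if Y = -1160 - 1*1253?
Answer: 492115 - 4826*sqrt(7) ≈ 4.7935e+5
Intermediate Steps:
Y = -2413 (Y = -1160 - 1253 = -2413)
(312651 + 179464) + Y*sqrt(-30 + 58) = (312651 + 179464) - 2413*sqrt(-30 + 58) = 492115 - 4826*sqrt(7)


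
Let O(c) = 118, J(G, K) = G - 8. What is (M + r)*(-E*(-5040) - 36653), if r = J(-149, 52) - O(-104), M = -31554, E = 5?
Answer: 364537537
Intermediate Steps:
J(G, K) = -8 + G
r = -275 (r = (-8 - 149) - 1*118 = -157 - 118 = -275)
(M + r)*(-E*(-5040) - 36653) = (-31554 - 275)*(-5*(-5040) - 36653) = -31829*(-1*(-25200) - 36653) = -31829*(25200 - 36653) = -31829*(-11453) = 364537537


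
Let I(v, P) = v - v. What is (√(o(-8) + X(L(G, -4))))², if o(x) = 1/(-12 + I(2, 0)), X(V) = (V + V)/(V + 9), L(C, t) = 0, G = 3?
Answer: -1/12 ≈ -0.083333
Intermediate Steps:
I(v, P) = 0
X(V) = 2*V/(9 + V) (X(V) = (2*V)/(9 + V) = 2*V/(9 + V))
o(x) = -1/12 (o(x) = 1/(-12 + 0) = 1/(-12) = -1/12)
(√(o(-8) + X(L(G, -4))))² = (√(-1/12 + 2*0/(9 + 0)))² = (√(-1/12 + 2*0/9))² = (√(-1/12 + 2*0*(⅑)))² = (√(-1/12 + 0))² = (√(-1/12))² = (I*√3/6)² = -1/12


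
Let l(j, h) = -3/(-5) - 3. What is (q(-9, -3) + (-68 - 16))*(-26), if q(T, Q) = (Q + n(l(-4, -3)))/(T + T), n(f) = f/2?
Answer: 32669/15 ≈ 2177.9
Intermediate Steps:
l(j, h) = -12/5 (l(j, h) = -3*(-1/5) - 3 = 3/5 - 3 = -12/5)
n(f) = f/2 (n(f) = f*(1/2) = f/2)
q(T, Q) = (-6/5 + Q)/(2*T) (q(T, Q) = (Q + (1/2)*(-12/5))/(T + T) = (Q - 6/5)/((2*T)) = (-6/5 + Q)*(1/(2*T)) = (-6/5 + Q)/(2*T))
(q(-9, -3) + (-68 - 16))*(-26) = ((1/10)*(-6 + 5*(-3))/(-9) + (-68 - 16))*(-26) = ((1/10)*(-1/9)*(-6 - 15) - 84)*(-26) = ((1/10)*(-1/9)*(-21) - 84)*(-26) = (7/30 - 84)*(-26) = -2513/30*(-26) = 32669/15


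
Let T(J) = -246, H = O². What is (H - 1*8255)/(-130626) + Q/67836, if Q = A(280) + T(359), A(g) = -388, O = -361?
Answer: -696940505/738428778 ≈ -0.94382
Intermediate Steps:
H = 130321 (H = (-361)² = 130321)
Q = -634 (Q = -388 - 246 = -634)
(H - 1*8255)/(-130626) + Q/67836 = (130321 - 1*8255)/(-130626) - 634/67836 = (130321 - 8255)*(-1/130626) - 634*1/67836 = 122066*(-1/130626) - 317/33918 = -61033/65313 - 317/33918 = -696940505/738428778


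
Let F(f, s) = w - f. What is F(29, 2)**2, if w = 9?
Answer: 400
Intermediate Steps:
F(f, s) = 9 - f
F(29, 2)**2 = (9 - 1*29)**2 = (9 - 29)**2 = (-20)**2 = 400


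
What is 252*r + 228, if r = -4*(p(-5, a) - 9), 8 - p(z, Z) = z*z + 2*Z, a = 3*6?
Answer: 62724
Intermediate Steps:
a = 18
p(z, Z) = 8 - z² - 2*Z (p(z, Z) = 8 - (z*z + 2*Z) = 8 - (z² + 2*Z) = 8 + (-z² - 2*Z) = 8 - z² - 2*Z)
r = 248 (r = -4*((8 - 1*(-5)² - 2*18) - 9) = -4*((8 - 1*25 - 36) - 9) = -4*((8 - 25 - 36) - 9) = -4*(-53 - 9) = -4*(-62) = 248)
252*r + 228 = 252*248 + 228 = 62496 + 228 = 62724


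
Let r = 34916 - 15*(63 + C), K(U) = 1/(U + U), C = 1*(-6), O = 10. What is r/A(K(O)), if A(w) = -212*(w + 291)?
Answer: -170305/308513 ≈ -0.55202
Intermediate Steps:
C = -6
K(U) = 1/(2*U)
r = 34061 (r = 34916 - 15*(63 - 6) = 34916 - 15*57 = 34916 - 1*855 = 34916 - 855 = 34061)
A(w) = -61692 - 212*w (A(w) = -212*(291 + w) = -61692 - 212*w)
r/A(K(O)) = 34061/(-61692 - 106/10) = 34061/(-61692 - 212*1/20) = 34061/(-61692 - 53/5) = 34061/(-308513/5) = 34061*(-5/308513) = -170305/308513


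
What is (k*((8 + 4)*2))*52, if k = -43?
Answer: -53664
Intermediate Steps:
(k*((8 + 4)*2))*52 = -43*(8 + 4)*2*52 = -516*2*52 = -43*24*52 = -1032*52 = -53664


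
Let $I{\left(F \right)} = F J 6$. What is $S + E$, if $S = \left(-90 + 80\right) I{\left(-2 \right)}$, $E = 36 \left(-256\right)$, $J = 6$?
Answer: $-8496$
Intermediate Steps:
$I{\left(F \right)} = 36 F$ ($I{\left(F \right)} = F 6 \cdot 6 = 6 F 6 = 36 F$)
$E = -9216$
$S = 720$ ($S = \left(-90 + 80\right) 36 \left(-2\right) = \left(-10\right) \left(-72\right) = 720$)
$S + E = 720 - 9216 = -8496$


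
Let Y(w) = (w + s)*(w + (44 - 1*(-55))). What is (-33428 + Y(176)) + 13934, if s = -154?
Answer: -13444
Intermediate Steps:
Y(w) = (-154 + w)*(99 + w) (Y(w) = (w - 154)*(w + (44 - 1*(-55))) = (-154 + w)*(w + (44 + 55)) = (-154 + w)*(w + 99) = (-154 + w)*(99 + w))
(-33428 + Y(176)) + 13934 = (-33428 + (-15246 + 176**2 - 55*176)) + 13934 = (-33428 + (-15246 + 30976 - 9680)) + 13934 = (-33428 + 6050) + 13934 = -27378 + 13934 = -13444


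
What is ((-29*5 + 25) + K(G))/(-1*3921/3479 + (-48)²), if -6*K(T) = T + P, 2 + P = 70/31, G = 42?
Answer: -8220877/149017527 ≈ -0.055167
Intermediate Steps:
P = 8/31 (P = -2 + 70/31 = 8/31 ≈ 0.25806)
K(T) = -4/93 - T/6 (K(T) = -(T + 8/31)/6 = -(8/31 + T)/6 = -4/93 - T/6)
((-29*5 + 25) + K(G))/(-1*3921/3479 + (-48)²) = ((-29*5 + 25) + (-4/93 - ⅙*42))/(-1*3921/3479 + (-48)²) = ((-145 + 25) + (-4/93 - 7))/(-3921*1/3479 + 2304) = (-120 - 655/93)/(-3921/3479 + 2304) = -11815/(93*8011695/3479) = -11815/93*3479/8011695 = -8220877/149017527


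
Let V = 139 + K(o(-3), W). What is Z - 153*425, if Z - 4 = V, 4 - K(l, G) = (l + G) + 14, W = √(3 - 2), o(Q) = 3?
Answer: -64896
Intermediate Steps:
W = 1 (W = √1 = 1)
K(l, G) = -10 - G - l (K(l, G) = 4 - ((l + G) + 14) = 4 - ((G + l) + 14) = 4 - (14 + G + l) = 4 + (-14 - G - l) = -10 - G - l)
V = 125 (V = 139 + (-10 - 1*1 - 1*3) = 139 + (-10 - 1 - 3) = 139 - 14 = 125)
Z = 129 (Z = 4 + 125 = 129)
Z - 153*425 = 129 - 153*425 = 129 - 65025 = -64896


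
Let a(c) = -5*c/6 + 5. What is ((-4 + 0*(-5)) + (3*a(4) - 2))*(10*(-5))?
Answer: 50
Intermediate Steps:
a(c) = 5 - 5*c/6 (a(c) = -5*c/6 + 5 = 5 - 5*c/6)
((-4 + 0*(-5)) + (3*a(4) - 2))*(10*(-5)) = ((-4 + 0*(-5)) + (3*(5 - ⅚*4) - 2))*(10*(-5)) = ((-4 + 0) + (3*(5 - 10/3) - 2))*(-50) = (-4 + (3*(5/3) - 2))*(-50) = (-4 + (5 - 2))*(-50) = (-4 + 3)*(-50) = -1*(-50) = 50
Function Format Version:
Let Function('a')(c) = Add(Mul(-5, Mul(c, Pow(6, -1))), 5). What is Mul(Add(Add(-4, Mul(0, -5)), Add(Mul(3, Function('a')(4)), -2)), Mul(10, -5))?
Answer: 50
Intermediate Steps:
Function('a')(c) = Add(5, Mul(Rational(-5, 6), c)) (Function('a')(c) = Add(Mul(-5, Mul(c, Rational(1, 6))), 5) = Add(Mul(-5, Mul(Rational(1, 6), c)), 5) = Add(Mul(Rational(-5, 6), c), 5) = Add(5, Mul(Rational(-5, 6), c)))
Mul(Add(Add(-4, Mul(0, -5)), Add(Mul(3, Function('a')(4)), -2)), Mul(10, -5)) = Mul(Add(Add(-4, Mul(0, -5)), Add(Mul(3, Add(5, Mul(Rational(-5, 6), 4))), -2)), Mul(10, -5)) = Mul(Add(Add(-4, 0), Add(Mul(3, Add(5, Rational(-10, 3))), -2)), -50) = Mul(Add(-4, Add(Mul(3, Rational(5, 3)), -2)), -50) = Mul(Add(-4, Add(5, -2)), -50) = Mul(Add(-4, 3), -50) = Mul(-1, -50) = 50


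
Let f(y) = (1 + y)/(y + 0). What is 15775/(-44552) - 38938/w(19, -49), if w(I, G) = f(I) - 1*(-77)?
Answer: -32983944069/66070616 ≈ -499.22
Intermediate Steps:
f(y) = (1 + y)/y
w(I, G) = 77 + (1 + I)/I (w(I, G) = (1 + I)/I - 1*(-77) = (1 + I)/I + 77 = 77 + (1 + I)/I)
15775/(-44552) - 38938/w(19, -49) = 15775/(-44552) - 38938/(78 + 1/19) = 15775*(-1/44552) - 38938/(78 + 1/19) = -15775/44552 - 38938/1483/19 = -15775/44552 - 38938*19/1483 = -15775/44552 - 739822/1483 = -32983944069/66070616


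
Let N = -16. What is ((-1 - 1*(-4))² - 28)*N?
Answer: 304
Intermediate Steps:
((-1 - 1*(-4))² - 28)*N = ((-1 - 1*(-4))² - 28)*(-16) = ((-1 + 4)² - 28)*(-16) = (3² - 28)*(-16) = (9 - 28)*(-16) = -19*(-16) = 304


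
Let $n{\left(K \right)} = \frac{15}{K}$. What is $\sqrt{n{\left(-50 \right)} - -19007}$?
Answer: $\frac{\sqrt{1900670}}{10} \approx 137.86$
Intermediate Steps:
$\sqrt{n{\left(-50 \right)} - -19007} = \sqrt{\frac{15}{-50} - -19007} = \sqrt{15 \left(- \frac{1}{50}\right) + \left(-937 + 19944\right)} = \sqrt{- \frac{3}{10} + 19007} = \sqrt{\frac{190067}{10}} = \frac{\sqrt{1900670}}{10}$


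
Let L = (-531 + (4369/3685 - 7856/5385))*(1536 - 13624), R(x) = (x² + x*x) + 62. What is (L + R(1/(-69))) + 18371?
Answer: 40564607886831649/6298398315 ≈ 6.4405e+6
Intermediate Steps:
R(x) = 62 + 2*x² (R(x) = (x² + x²) + 62 = 2*x² + 62 = 62 + 2*x²)
L = 25487403596752/3968745 (L = (-531 + (4369*(1/3685) - 7856*1/5385))*(-12088) = (-531 + (4369/3685 - 7856/5385))*(-12088) = (-531 - 1084459/3968745)*(-12088) = -2108488054/3968745*(-12088) = 25487403596752/3968745 ≈ 6.4220e+6)
(L + R(1/(-69))) + 18371 = (25487403596752/3968745 + (62 + 2*(1/(-69))²)) + 18371 = (25487403596752/3968745 + (62 + 2*(-1/69)²)) + 18371 = (25487403596752/3968745 + (62 + 2*(1/4761))) + 18371 = (25487403596752/3968745 + (62 + 2/4761)) + 18371 = (25487403596752/3968745 + 295184/4761) + 18371 = 40448900011386784/6298398315 + 18371 = 40564607886831649/6298398315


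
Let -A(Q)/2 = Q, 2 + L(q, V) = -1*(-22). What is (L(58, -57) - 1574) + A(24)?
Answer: -1602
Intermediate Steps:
L(q, V) = 20 (L(q, V) = -2 - 1*(-22) = -2 + 22 = 20)
A(Q) = -2*Q
(L(58, -57) - 1574) + A(24) = (20 - 1574) - 2*24 = -1554 - 48 = -1602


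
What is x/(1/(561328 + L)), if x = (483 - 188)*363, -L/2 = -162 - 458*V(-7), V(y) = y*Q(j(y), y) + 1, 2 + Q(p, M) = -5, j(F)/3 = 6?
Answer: 65048997420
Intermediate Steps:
j(F) = 18 (j(F) = 3*6 = 18)
Q(p, M) = -7 (Q(p, M) = -2 - 5 = -7)
V(y) = 1 - 7*y (V(y) = y*(-7) + 1 = -7*y + 1 = 1 - 7*y)
L = 46124 (L = -2*(-162 - 458*(1 - 7*(-7))) = -2*(-162 - 458*(1 + 49)) = -2*(-162 - 458*50) = -2*(-162 - 22900) = -2*(-23062) = 46124)
x = 107085 (x = 295*363 = 107085)
x/(1/(561328 + L)) = 107085/(1/(561328 + 46124)) = 107085/(1/607452) = 107085*607452 = 65048997420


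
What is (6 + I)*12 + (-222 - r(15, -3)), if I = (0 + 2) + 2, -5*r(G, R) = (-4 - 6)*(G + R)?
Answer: -126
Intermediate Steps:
r(G, R) = 2*G + 2*R (r(G, R) = -(-4 - 6)*(G + R)/5 = -(-2)*(G + R) = -(-10*G - 10*R)/5 = 2*G + 2*R)
I = 4 (I = 2 + 2 = 4)
(6 + I)*12 + (-222 - r(15, -3)) = (6 + 4)*12 + (-222 - (2*15 + 2*(-3))) = 10*12 + (-222 - (30 - 6)) = 120 + (-222 - 1*24) = 120 + (-222 - 24) = 120 - 246 = -126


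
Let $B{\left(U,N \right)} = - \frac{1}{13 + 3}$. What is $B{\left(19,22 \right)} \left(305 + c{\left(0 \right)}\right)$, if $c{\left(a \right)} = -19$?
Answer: $- \frac{143}{8} \approx -17.875$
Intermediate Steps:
$B{\left(U,N \right)} = - \frac{1}{16}$
$B{\left(19,22 \right)} \left(305 + c{\left(0 \right)}\right) = - \frac{305 - 19}{16} = \left(- \frac{1}{16}\right) 286 = - \frac{143}{8}$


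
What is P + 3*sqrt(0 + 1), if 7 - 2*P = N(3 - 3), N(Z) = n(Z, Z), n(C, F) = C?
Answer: 13/2 ≈ 6.5000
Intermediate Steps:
N(Z) = Z
P = 7/2 (P = 7/2 - (3 - 3)/2 = 7/2 - 1/2*0 = 7/2 + 0 = 7/2 ≈ 3.5000)
P + 3*sqrt(0 + 1) = 7/2 + 3*sqrt(0 + 1) = 7/2 + 3*sqrt(1) = 7/2 + 3*1 = 7/2 + 3 = 13/2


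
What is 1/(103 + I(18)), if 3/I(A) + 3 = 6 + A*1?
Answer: 7/722 ≈ 0.0096953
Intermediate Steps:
I(A) = 3/(3 + A) (I(A) = 3/(-3 + (6 + A*1)) = 3/(-3 + (6 + A)) = 3/(3 + A))
1/(103 + I(18)) = 1/(103 + 3/(3 + 18)) = 1/(103 + 3/21) = 1/(103 + 3*(1/21)) = 1/(103 + ⅐) = 1/(722/7) = 7/722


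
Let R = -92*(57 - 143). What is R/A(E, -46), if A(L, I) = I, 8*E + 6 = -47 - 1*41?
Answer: -172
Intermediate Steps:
R = 7912 (R = -92*(-86) = 7912)
E = -47/4 (E = -¾ + (-47 - 1*41)/8 = -¾ + (-47 - 41)/8 = -¾ + (⅛)*(-88) = -¾ - 11 = -47/4 ≈ -11.750)
R/A(E, -46) = 7912/(-46) = 7912*(-1/46) = -172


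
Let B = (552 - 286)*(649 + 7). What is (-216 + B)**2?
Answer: 30373518400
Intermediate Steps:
B = 174496 (B = 266*656 = 174496)
(-216 + B)**2 = (-216 + 174496)**2 = 174280**2 = 30373518400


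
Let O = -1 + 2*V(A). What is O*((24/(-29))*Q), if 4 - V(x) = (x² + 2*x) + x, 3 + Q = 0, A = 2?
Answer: -936/29 ≈ -32.276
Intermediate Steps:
Q = -3 (Q = -3 + 0 = -3)
V(x) = 4 - x² - 3*x (V(x) = 4 - ((x² + 2*x) + x) = 4 - (x² + 3*x) = 4 + (-x² - 3*x) = 4 - x² - 3*x)
O = -13 (O = -1 + 2*(4 - 1*2² - 3*2) = -1 + 2*(4 - 1*4 - 6) = -1 + 2*(4 - 4 - 6) = -1 + 2*(-6) = -1 - 12 = -13)
O*((24/(-29))*Q) = -13*24/(-29)*(-3) = -13*24*(-1/29)*(-3) = -(-312)*(-3)/29 = -13*72/29 = -936/29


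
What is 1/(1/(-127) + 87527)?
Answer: 127/11115928 ≈ 1.1425e-5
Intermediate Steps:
1/(1/(-127) + 87527) = 1/(-1/127 + 87527) = 1/(11115928/127) = 127/11115928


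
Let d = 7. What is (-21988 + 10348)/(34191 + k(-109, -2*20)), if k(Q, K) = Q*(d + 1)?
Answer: -11640/33319 ≈ -0.34935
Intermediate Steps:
k(Q, K) = 8*Q (k(Q, K) = Q*(7 + 1) = Q*8 = 8*Q)
(-21988 + 10348)/(34191 + k(-109, -2*20)) = (-21988 + 10348)/(34191 + 8*(-109)) = -11640/(34191 - 872) = -11640/33319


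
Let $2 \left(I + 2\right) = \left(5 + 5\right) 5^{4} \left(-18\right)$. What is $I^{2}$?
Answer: $3164287504$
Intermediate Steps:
$I = -56252$ ($I = -2 + \frac{\left(5 + 5\right) 5^{4} \left(-18\right)}{2} = -2 + \frac{10 \cdot 625 \left(-18\right)}{2} = -2 + \frac{6250 \left(-18\right)}{2} = -2 + \frac{1}{2} \left(-112500\right) = -2 - 56250 = -56252$)
$I^{2} = \left(-56252\right)^{2} = 3164287504$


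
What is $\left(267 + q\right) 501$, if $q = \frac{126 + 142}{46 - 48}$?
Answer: $66633$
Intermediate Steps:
$q = -134$ ($q = \frac{268}{-2} = 268 \left(- \frac{1}{2}\right) = -134$)
$\left(267 + q\right) 501 = \left(267 - 134\right) 501 = 133 \cdot 501 = 66633$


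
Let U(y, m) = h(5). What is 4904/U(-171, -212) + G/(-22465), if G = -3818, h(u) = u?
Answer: 4407498/4493 ≈ 980.97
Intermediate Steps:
U(y, m) = 5
4904/U(-171, -212) + G/(-22465) = 4904/5 - 3818/(-22465) = 4904*(⅕) - 3818*(-1/22465) = 4904/5 + 3818/22465 = 4407498/4493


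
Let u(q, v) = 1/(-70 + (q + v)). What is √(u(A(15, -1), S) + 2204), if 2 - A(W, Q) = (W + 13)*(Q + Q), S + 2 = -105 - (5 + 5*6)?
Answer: √52269910/154 ≈ 46.947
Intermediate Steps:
S = -142 (S = -2 + (-105 - (5 + 5*6)) = -2 + (-105 - (5 + 30)) = -2 + (-105 - 1*35) = -2 + (-105 - 35) = -2 - 140 = -142)
A(W, Q) = 2 - 2*Q*(13 + W) (A(W, Q) = 2 - (W + 13)*(Q + Q) = 2 - (13 + W)*2*Q = 2 - 2*Q*(13 + W))
u(q, v) = 1/(-70 + q + v)
√(u(A(15, -1), S) + 2204) = √(1/(-70 + (2 - 26*(-1) - 2*(-1)*15) - 142) + 2204) = √(1/(-70 + (2 + 26 + 30) - 142) + 2204) = √(1/(-70 + 58 - 142) + 2204) = √(1/(-154) + 2204) = √(-1/154 + 2204) = √(339415/154) = √52269910/154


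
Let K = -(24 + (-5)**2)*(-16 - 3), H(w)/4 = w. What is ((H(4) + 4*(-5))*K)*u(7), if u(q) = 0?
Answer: 0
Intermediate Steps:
H(w) = 4*w
K = 931 (K = -(24 + 25)*(-19) = -49*(-19) = -1*(-931) = 931)
((H(4) + 4*(-5))*K)*u(7) = ((4*4 + 4*(-5))*931)*0 = ((16 - 20)*931)*0 = -4*931*0 = -3724*0 = 0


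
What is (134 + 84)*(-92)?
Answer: -20056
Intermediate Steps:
(134 + 84)*(-92) = 218*(-92) = -20056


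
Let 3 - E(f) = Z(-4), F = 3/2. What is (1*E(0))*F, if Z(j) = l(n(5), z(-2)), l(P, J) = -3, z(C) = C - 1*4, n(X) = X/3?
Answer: 9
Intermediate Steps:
n(X) = X/3 (n(X) = X*(⅓) = X/3)
F = 3/2 (F = 3*(½) = 3/2 ≈ 1.5000)
z(C) = -4 + C (z(C) = C - 4 = -4 + C)
Z(j) = -3
E(f) = 6 (E(f) = 3 - 1*(-3) = 3 + 3 = 6)
(1*E(0))*F = (1*6)*(3/2) = 6*(3/2) = 9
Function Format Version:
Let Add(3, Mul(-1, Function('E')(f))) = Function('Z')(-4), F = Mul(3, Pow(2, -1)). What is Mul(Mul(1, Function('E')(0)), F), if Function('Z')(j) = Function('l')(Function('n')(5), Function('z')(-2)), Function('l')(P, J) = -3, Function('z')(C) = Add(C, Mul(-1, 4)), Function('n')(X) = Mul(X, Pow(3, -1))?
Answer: 9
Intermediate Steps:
Function('n')(X) = Mul(Rational(1, 3), X) (Function('n')(X) = Mul(X, Rational(1, 3)) = Mul(Rational(1, 3), X))
F = Rational(3, 2) (F = Mul(3, Rational(1, 2)) = Rational(3, 2) ≈ 1.5000)
Function('z')(C) = Add(-4, C) (Function('z')(C) = Add(C, -4) = Add(-4, C))
Function('Z')(j) = -3
Function('E')(f) = 6 (Function('E')(f) = Add(3, Mul(-1, -3)) = Add(3, 3) = 6)
Mul(Mul(1, Function('E')(0)), F) = Mul(Mul(1, 6), Rational(3, 2)) = Mul(6, Rational(3, 2)) = 9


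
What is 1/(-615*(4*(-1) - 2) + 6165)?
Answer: 1/9855 ≈ 0.00010147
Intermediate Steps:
1/(-615*(4*(-1) - 2) + 6165) = 1/(-615*(-4 - 2) + 6165) = 1/(-615*(-6) + 6165) = 1/(3690 + 6165) = 1/9855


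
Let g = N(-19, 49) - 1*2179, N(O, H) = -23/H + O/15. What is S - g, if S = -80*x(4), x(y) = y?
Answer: 1367641/735 ≈ 1860.7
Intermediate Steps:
N(O, H) = -23/H + O/15 (N(O, H) = -23/H + O*(1/15) = -23/H + O/15)
S = -320 (S = -80*4 = -320)
g = -1602841/735 (g = (-23/49 + (1/15)*(-19)) - 1*2179 = (-23*1/49 - 19/15) - 2179 = (-23/49 - 19/15) - 2179 = -1276/735 - 2179 = -1602841/735 ≈ -2180.7)
S - g = -320 - 1*(-1602841/735) = -320 + 1602841/735 = 1367641/735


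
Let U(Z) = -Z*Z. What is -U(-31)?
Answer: 961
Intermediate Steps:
U(Z) = -Z**2
-U(-31) = -(-1)*(-31)**2 = -(-1)*961 = -1*(-961) = 961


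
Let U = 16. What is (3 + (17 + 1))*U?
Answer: 336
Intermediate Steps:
(3 + (17 + 1))*U = (3 + (17 + 1))*16 = (3 + 18)*16 = 21*16 = 336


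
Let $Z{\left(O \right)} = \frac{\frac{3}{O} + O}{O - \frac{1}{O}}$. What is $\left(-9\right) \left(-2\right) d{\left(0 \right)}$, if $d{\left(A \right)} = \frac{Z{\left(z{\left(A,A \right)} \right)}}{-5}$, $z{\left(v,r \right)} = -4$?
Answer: $- \frac{114}{25} \approx -4.56$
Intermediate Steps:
$Z{\left(O \right)} = \frac{O + \frac{3}{O}}{O - \frac{1}{O}}$
$d{\left(A \right)} = - \frac{19}{75}$ ($d{\left(A \right)} = \frac{\frac{1}{-1 + \left(-4\right)^{2}} \left(3 + \left(-4\right)^{2}\right)}{-5} = \frac{3 + 16}{-1 + 16} \left(- \frac{1}{5}\right) = \frac{1}{15} \cdot 19 \left(- \frac{1}{5}\right) = \frac{19}{15} \left(- \frac{1}{5}\right) = - \frac{19}{75}$)
$\left(-9\right) \left(-2\right) d{\left(0 \right)} = \left(-9\right) \left(-2\right) \left(- \frac{19}{75}\right) = 18 \left(- \frac{19}{75}\right) = - \frac{114}{25}$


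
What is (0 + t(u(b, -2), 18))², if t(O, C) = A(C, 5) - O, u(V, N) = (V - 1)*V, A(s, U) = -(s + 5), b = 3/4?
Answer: 133225/256 ≈ 520.41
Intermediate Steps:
b = ¾ (b = 3*(¼) = ¾ ≈ 0.75000)
A(s, U) = -5 - s (A(s, U) = -(5 + s) = -5 - s)
u(V, N) = V*(-1 + V) (u(V, N) = (-1 + V)*V = V*(-1 + V))
t(O, C) = -5 - C - O (t(O, C) = (-5 - C) - O = -5 - C - O)
(0 + t(u(b, -2), 18))² = (0 + (-5 - 1*18 - 3*(-1 + ¾)/4))² = (0 + (-5 - 18 - 3*(-1)/(4*4)))² = (0 + (-5 - 18 - 1*(-3/16)))² = (0 + (-5 - 18 + 3/16))² = (0 - 365/16)² = (-365/16)² = 133225/256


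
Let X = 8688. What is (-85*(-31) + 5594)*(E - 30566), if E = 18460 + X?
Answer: -28126722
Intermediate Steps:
E = 27148 (E = 18460 + 8688 = 27148)
(-85*(-31) + 5594)*(E - 30566) = (-85*(-31) + 5594)*(27148 - 30566) = (2635 + 5594)*(-3418) = 8229*(-3418) = -28126722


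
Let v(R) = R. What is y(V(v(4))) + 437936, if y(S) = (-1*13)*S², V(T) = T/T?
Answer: 437923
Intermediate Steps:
V(T) = 1
y(S) = -13*S²
y(V(v(4))) + 437936 = -13*1² + 437936 = -13*1 + 437936 = -13 + 437936 = 437923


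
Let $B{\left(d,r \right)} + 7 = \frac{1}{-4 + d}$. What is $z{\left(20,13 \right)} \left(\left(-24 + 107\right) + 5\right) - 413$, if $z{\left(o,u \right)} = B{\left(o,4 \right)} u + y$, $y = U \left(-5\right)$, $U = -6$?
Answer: $- \frac{11419}{2} \approx -5709.5$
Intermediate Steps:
$B{\left(d,r \right)} = -7 + \frac{1}{-4 + d}$
$y = 30$ ($y = \left(-6\right) \left(-5\right) = 30$)
$z{\left(o,u \right)} = 30 + \frac{u \left(29 - 7 o\right)}{-4 + o}$ ($z{\left(o,u \right)} = \frac{29 - 7 o}{-4 + o} u + 30 = \frac{u \left(29 - 7 o\right)}{-4 + o} + 30 = 30 + \frac{u \left(29 - 7 o\right)}{-4 + o}$)
$z{\left(20,13 \right)} \left(\left(-24 + 107\right) + 5\right) - 413 = \frac{-120 + 30 \cdot 20 - 13 \left(-29 + 7 \cdot 20\right)}{-4 + 20} \left(\left(-24 + 107\right) + 5\right) - 413 = \frac{-120 + 600 - 13 \left(-29 + 140\right)}{16} \left(83 + 5\right) - 413 = \frac{-120 + 600 - 13 \cdot 111}{16} \cdot 88 - 413 = \frac{-120 + 600 - 1443}{16} \cdot 88 - 413 = \frac{1}{16} \left(-963\right) 88 - 413 = \left(- \frac{963}{16}\right) 88 - 413 = - \frac{10593}{2} - 413 = - \frac{11419}{2}$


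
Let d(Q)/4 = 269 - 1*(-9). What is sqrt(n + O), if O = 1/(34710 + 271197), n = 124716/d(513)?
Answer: sqrt(16553496467330574)/12148878 ≈ 10.590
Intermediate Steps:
d(Q) = 1112 (d(Q) = 4*(269 - 1*(-9)) = 4*(269 + 9) = 4*278 = 1112)
n = 31179/278 (n = 124716/1112 = 124716*(1/1112) = 31179/278 ≈ 112.15)
O = 1/305907 ≈ 3.2690e-6
sqrt(n + O) = sqrt(31179/278 + 1/305907) = sqrt(9537874631/85042146) = sqrt(16553496467330574)/12148878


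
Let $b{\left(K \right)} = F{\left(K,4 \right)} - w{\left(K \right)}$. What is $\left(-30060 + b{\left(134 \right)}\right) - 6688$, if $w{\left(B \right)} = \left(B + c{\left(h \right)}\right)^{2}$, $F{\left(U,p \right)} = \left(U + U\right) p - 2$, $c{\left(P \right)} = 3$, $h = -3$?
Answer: $-54447$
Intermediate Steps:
$F{\left(U,p \right)} = -2 + 2 U p$ ($F{\left(U,p \right)} = 2 U p - 2 = -2 + 2 U p$)
$w{\left(B \right)} = \left(3 + B\right)^{2}$ ($w{\left(B \right)} = \left(B + 3\right)^{2} = \left(3 + B\right)^{2}$)
$b{\left(K \right)} = -2 - \left(3 + K\right)^{2} + 8 K$ ($b{\left(K \right)} = \left(-2 + 2 K 4\right) - \left(3 + K\right)^{2} = \left(-2 + 8 K\right) - \left(3 + K\right)^{2} = -2 - \left(3 + K\right)^{2} + 8 K$)
$\left(-30060 + b{\left(134 \right)}\right) - 6688 = \left(-30060 - 17699\right) - 6688 = -47759 - 6688 = -54447$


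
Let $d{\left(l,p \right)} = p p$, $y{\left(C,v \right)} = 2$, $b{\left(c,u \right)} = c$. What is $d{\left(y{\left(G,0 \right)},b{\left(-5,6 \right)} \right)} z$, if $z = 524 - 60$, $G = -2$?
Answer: $11600$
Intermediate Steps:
$d{\left(l,p \right)} = p^{2}$
$z = 464$
$d{\left(y{\left(G,0 \right)},b{\left(-5,6 \right)} \right)} z = \left(-5\right)^{2} \cdot 464 = 25 \cdot 464 = 11600$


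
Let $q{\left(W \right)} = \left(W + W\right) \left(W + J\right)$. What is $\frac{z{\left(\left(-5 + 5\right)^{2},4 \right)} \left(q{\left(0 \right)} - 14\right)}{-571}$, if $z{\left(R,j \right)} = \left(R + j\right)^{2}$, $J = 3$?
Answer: $\frac{224}{571} \approx 0.39229$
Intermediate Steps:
$q{\left(W \right)} = 2 W \left(3 + W\right)$ ($q{\left(W \right)} = \left(W + W\right) \left(W + 3\right) = 2 W \left(3 + W\right)$)
$\frac{z{\left(\left(-5 + 5\right)^{2},4 \right)} \left(q{\left(0 \right)} - 14\right)}{-571} = \frac{\left(\left(-5 + 5\right)^{2} + 4\right)^{2} \left(2 \cdot 0 \left(3 + 0\right) - 14\right)}{-571} = \left(0^{2} + 4\right)^{2} \left(2 \cdot 0 \cdot 3 - 14\right) \left(- \frac{1}{571}\right) = \left(0 + 4\right)^{2} \left(0 - 14\right) \left(- \frac{1}{571}\right) = 4^{2} \left(-14\right) \left(- \frac{1}{571}\right) = 16 \left(-14\right) \left(- \frac{1}{571}\right) = \left(-224\right) \left(- \frac{1}{571}\right) = \frac{224}{571}$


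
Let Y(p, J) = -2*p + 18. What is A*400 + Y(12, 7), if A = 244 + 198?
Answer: 176794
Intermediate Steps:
A = 442
Y(p, J) = 18 - 2*p
A*400 + Y(12, 7) = 442*400 + (18 - 2*12) = 176800 + (18 - 24) = 176800 - 6 = 176794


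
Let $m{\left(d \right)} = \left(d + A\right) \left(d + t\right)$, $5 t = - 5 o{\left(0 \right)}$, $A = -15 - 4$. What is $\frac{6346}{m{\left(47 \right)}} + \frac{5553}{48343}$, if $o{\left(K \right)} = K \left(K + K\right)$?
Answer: $\frac{157046213}{31809694} \approx 4.9371$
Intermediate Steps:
$A = -19$
$o{\left(K \right)} = 2 K^{2}$ ($o{\left(K \right)} = K 2 K = 2 K^{2}$)
$t = 0$ ($t = \frac{\left(-5\right) 2 \cdot 0^{2}}{5} = \frac{\left(-5\right) 2 \cdot 0}{5} = \frac{\left(-5\right) 0}{5} = \frac{1}{5} \cdot 0 = 0$)
$m{\left(d \right)} = d \left(-19 + d\right)$ ($m{\left(d \right)} = \left(d - 19\right) \left(d + 0\right) = \left(-19 + d\right) d = d \left(-19 + d\right)$)
$\frac{6346}{m{\left(47 \right)}} + \frac{5553}{48343} = \frac{6346}{47 \left(-19 + 47\right)} + \frac{5553}{48343} = \frac{6346}{47 \cdot 28} + 5553 \cdot \frac{1}{48343} = \frac{6346}{1316} + \frac{5553}{48343} = 6346 \cdot \frac{1}{1316} + \frac{5553}{48343} = \frac{3173}{658} + \frac{5553}{48343} = \frac{157046213}{31809694}$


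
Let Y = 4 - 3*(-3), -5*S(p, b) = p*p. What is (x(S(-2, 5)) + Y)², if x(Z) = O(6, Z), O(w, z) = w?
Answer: 361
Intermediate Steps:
S(p, b) = -p²/5 (S(p, b) = -p*p/5 = -p²/5)
Y = 13 (Y = 4 + 9 = 13)
x(Z) = 6
(x(S(-2, 5)) + Y)² = (6 + 13)² = 19² = 361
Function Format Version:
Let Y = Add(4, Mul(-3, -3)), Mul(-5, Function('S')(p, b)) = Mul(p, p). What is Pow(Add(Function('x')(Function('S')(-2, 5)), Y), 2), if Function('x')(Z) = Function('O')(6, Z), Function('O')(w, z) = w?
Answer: 361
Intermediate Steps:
Function('S')(p, b) = Mul(Rational(-1, 5), Pow(p, 2)) (Function('S')(p, b) = Mul(Rational(-1, 5), Mul(p, p)) = Mul(Rational(-1, 5), Pow(p, 2)))
Y = 13 (Y = Add(4, 9) = 13)
Function('x')(Z) = 6
Pow(Add(Function('x')(Function('S')(-2, 5)), Y), 2) = Pow(Add(6, 13), 2) = Pow(19, 2) = 361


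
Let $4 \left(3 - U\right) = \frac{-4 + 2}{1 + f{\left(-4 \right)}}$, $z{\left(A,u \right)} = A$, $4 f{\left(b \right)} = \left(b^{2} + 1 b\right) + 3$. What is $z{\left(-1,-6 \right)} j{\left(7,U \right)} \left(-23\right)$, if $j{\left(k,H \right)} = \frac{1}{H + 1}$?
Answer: $\frac{437}{78} \approx 5.6026$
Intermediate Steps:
$f{\left(b \right)} = \frac{3}{4} + \frac{b}{4} + \frac{b^{2}}{4}$ ($f{\left(b \right)} = \frac{\left(b^{2} + 1 b\right) + 3}{4} = \frac{\left(b^{2} + b\right) + 3}{4} = \frac{\left(b + b^{2}\right) + 3}{4} = \frac{3 + b + b^{2}}{4} = \frac{3}{4} + \frac{b}{4} + \frac{b^{2}}{4}$)
$U = \frac{59}{19}$ ($U = 3 - \frac{\left(-4 + 2\right) \frac{1}{1 + \left(\frac{3}{4} + \frac{1}{4} \left(-4\right) + \frac{\left(-4\right)^{2}}{4}\right)}}{4} = 3 - \frac{\left(-2\right) \frac{1}{1 + \left(\frac{3}{4} - 1 + \frac{1}{4} \cdot 16\right)}}{4} = 3 - \frac{\left(-2\right) \frac{1}{1 + \left(\frac{3}{4} - 1 + 4\right)}}{4} = 3 - \frac{\left(-2\right) \frac{1}{1 + \frac{15}{4}}}{4} = 3 - \frac{\left(-2\right) \frac{1}{\frac{19}{4}}}{4} = 3 - \frac{\left(-2\right) \frac{4}{19}}{4} = 3 - - \frac{2}{19} = 3 + \frac{2}{19} = \frac{59}{19} \approx 3.1053$)
$j{\left(k,H \right)} = \frac{1}{1 + H}$
$z{\left(-1,-6 \right)} j{\left(7,U \right)} \left(-23\right) = - \frac{1}{1 + \frac{59}{19}} \left(-23\right) = - \frac{1}{\frac{78}{19}} \left(-23\right) = \left(-1\right) \frac{19}{78} \left(-23\right) = \left(- \frac{19}{78}\right) \left(-23\right) = \frac{437}{78}$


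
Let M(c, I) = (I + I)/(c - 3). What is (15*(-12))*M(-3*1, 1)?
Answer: 60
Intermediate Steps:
M(c, I) = 2*I/(-3 + c) (M(c, I) = (2*I)/(-3 + c) = 2*I/(-3 + c))
(15*(-12))*M(-3*1, 1) = (15*(-12))*(2*1/(-3 - 3*1)) = -360/(-3 - 3) = -360/(-6) = -360*(-1)/6 = -180*(-1/3) = 60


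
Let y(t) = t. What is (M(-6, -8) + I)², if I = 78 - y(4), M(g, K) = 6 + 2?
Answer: 6724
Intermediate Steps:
M(g, K) = 8
I = 74 (I = 78 - 1*4 = 78 - 4 = 74)
(M(-6, -8) + I)² = (8 + 74)² = 82² = 6724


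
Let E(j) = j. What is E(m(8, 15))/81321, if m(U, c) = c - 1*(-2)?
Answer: 17/81321 ≈ 0.00020905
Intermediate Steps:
m(U, c) = 2 + c (m(U, c) = c + 2 = 2 + c)
E(m(8, 15))/81321 = (2 + 15)/81321 = 17*(1/81321) = 17/81321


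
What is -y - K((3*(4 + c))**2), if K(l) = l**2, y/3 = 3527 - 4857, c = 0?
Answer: -16746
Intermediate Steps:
y = -3990 (y = 3*(3527 - 4857) = 3*(-1330) = -3990)
-y - K((3*(4 + c))**2) = -1*(-3990) - ((3*(4 + 0))**2)**2 = 3990 - ((3*4)**2)**2 = 3990 - (12**2)**2 = 3990 - 1*144**2 = 3990 - 1*20736 = 3990 - 20736 = -16746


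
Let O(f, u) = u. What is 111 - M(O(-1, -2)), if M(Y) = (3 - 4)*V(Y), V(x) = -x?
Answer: 113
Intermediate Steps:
M(Y) = Y (M(Y) = (3 - 4)*(-Y) = -(-1)*Y = Y)
111 - M(O(-1, -2)) = 111 - 1*(-2) = 111 + 2 = 113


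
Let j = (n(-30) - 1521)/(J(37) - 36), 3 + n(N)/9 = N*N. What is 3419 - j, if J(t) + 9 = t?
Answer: 4238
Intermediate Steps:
J(t) = -9 + t
n(N) = -27 + 9*N² (n(N) = -27 + 9*(N*N) = -27 + 9*N²)
j = -819 (j = ((-27 + 9*(-30)²) - 1521)/((-9 + 37) - 36) = ((-27 + 9*900) - 1521)/(28 - 36) = ((-27 + 8100) - 1521)/(-8) = (8073 - 1521)*(-⅛) = 6552*(-⅛) = -819)
3419 - j = 3419 - 1*(-819) = 3419 + 819 = 4238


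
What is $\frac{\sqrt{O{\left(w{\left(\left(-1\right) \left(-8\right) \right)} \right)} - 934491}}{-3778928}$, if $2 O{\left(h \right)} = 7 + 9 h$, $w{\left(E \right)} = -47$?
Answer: $- \frac{i \sqrt{934699}}{3778928} \approx - 0.00025584 i$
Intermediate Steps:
$O{\left(h \right)} = \frac{7}{2} + \frac{9 h}{2}$ ($O{\left(h \right)} = \frac{7 + 9 h}{2} = \frac{7}{2} + \frac{9 h}{2}$)
$\frac{\sqrt{O{\left(w{\left(\left(-1\right) \left(-8\right) \right)} \right)} - 934491}}{-3778928} = \frac{\sqrt{\left(\frac{7}{2} + \frac{9}{2} \left(-47\right)\right) - 934491}}{-3778928} = \sqrt{\left(\frac{7}{2} - \frac{423}{2}\right) - 934491} \left(- \frac{1}{3778928}\right) = \sqrt{-208 - 934491} \left(- \frac{1}{3778928}\right) = \sqrt{-934699} \left(- \frac{1}{3778928}\right) = i \sqrt{934699} \left(- \frac{1}{3778928}\right) = - \frac{i \sqrt{934699}}{3778928}$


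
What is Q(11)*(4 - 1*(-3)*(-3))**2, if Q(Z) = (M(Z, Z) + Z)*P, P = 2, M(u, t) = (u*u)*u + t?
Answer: 67650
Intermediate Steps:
M(u, t) = t + u**3 (M(u, t) = u**2*u + t = u**3 + t = t + u**3)
Q(Z) = 2*Z**3 + 4*Z (Q(Z) = ((Z + Z**3) + Z)*2 = (Z**3 + 2*Z)*2 = 2*Z**3 + 4*Z)
Q(11)*(4 - 1*(-3)*(-3))**2 = (2*11*(2 + 11**2))*(4 - 1*(-3)*(-3))**2 = (2*11*(2 + 121))*(4 + 3*(-3))**2 = (2*11*123)*(4 - 9)**2 = 2706*(-5)**2 = 2706*25 = 67650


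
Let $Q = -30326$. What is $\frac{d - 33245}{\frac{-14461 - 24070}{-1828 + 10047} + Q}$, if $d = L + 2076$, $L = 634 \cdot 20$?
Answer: $\frac{50653697}{83095975} \approx 0.60958$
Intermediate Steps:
$L = 12680$
$d = 14756$ ($d = 12680 + 2076 = 14756$)
$\frac{d - 33245}{\frac{-14461 - 24070}{-1828 + 10047} + Q} = \frac{14756 - 33245}{\frac{-14461 - 24070}{-1828 + 10047} - 30326} = - \frac{18489}{- \frac{38531}{8219} - 30326} = - \frac{18489}{- \frac{249287925}{8219}} = \left(-18489\right) \left(- \frac{8219}{249287925}\right) = \frac{50653697}{83095975}$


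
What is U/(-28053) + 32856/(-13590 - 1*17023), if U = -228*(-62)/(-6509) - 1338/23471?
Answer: -2040603494708462/1901437161459759 ≈ -1.0732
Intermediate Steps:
U = -340495098/152772739 (U = 14136*(-1/6509) - 1338*1/23471 = -14136/6509 - 1338/23471 = -340495098/152772739 ≈ -2.2288)
U/(-28053) + 32856/(-13590 - 1*17023) = -340495098/152772739/(-28053) + 32856/(-13590 - 1*17023) = -340495098/152772739*(-1/28053) + 32856/(-13590 - 17023) = 113498366/1428577882389 + 32856/(-30613) = 113498366/1428577882389 + 32856*(-1/30613) = 113498366/1428577882389 - 32856/30613 = -2040603494708462/1901437161459759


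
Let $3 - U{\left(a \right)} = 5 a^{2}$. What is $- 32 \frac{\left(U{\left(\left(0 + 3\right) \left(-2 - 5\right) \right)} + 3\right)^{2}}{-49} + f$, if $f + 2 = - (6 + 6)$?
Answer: $\frac{154738546}{49} \approx 3.1579 \cdot 10^{6}$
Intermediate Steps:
$f = -14$ ($f = -2 - \left(6 + 6\right) = -2 - 12 = -14$)
$U{\left(a \right)} = 3 - 5 a^{2}$
$- 32 \frac{\left(U{\left(\left(0 + 3\right) \left(-2 - 5\right) \right)} + 3\right)^{2}}{-49} + f = - 32 \frac{\left(\left(3 - 5 \left(\left(0 + 3\right) \left(-2 - 5\right)\right)^{2}\right) + 3\right)^{2}}{-49} - 14 = - 32 \left(\left(3 - 5 \left(3 \left(-7\right)\right)^{2}\right) + 3\right)^{2} \left(- \frac{1}{49}\right) - 14 = - 32 \left(\left(3 - 5 \left(-21\right)^{2}\right) + 3\right)^{2} \left(- \frac{1}{49}\right) - 14 = - 32 \left(\left(3 - 2205\right) + 3\right)^{2} \left(- \frac{1}{49}\right) - 14 = - 32 \left(-2202 + 3\right)^{2} \left(- \frac{1}{49}\right) - 14 = - 32 \left(-2199\right)^{2} \left(- \frac{1}{49}\right) - 14 = - 32 \cdot 4835601 \left(- \frac{1}{49}\right) - 14 = \left(-32\right) \left(- \frac{4835601}{49}\right) - 14 = \frac{154739232}{49} - 14 = \frac{154738546}{49}$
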